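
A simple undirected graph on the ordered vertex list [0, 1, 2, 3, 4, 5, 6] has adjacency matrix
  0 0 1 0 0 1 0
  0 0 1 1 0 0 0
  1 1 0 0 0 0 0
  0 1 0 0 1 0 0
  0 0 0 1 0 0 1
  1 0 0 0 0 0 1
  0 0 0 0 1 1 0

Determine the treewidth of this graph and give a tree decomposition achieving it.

Treewidth 2.
One optimal decomposition is:
Bags: B1 = {0, 1, 2}  B2 = {0, 1, 5}  B3 = {1, 5, 6}  B4 = {1, 4, 6}  B5 = {1, 3, 4}
Tree: B1–B2, B2–B3, B3–B4, B4–B5

Every bag has size at most 3, so the width is 3 − 1 = 2 and tw(G) ≤ 2. For the lower bound, G contains the cycle 1–2–0–5–6–4–3–1, so G is not a forest; only forests have treewidth ≤ 1, hence tw(G) ≥ 2. Therefore the treewidth is 2.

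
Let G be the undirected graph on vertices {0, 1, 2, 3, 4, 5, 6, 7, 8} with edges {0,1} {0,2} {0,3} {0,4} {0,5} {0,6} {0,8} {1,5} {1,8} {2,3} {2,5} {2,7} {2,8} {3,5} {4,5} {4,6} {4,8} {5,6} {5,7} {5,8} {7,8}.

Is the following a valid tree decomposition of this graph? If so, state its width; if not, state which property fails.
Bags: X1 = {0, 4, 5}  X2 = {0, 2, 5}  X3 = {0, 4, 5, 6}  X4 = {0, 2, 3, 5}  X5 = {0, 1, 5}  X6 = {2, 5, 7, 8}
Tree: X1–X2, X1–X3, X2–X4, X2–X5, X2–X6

No — edge (8,4) lies in no bag.

A tree decomposition must satisfy three properties: every vertex lies in some bag; for every edge, both endpoints lie together in some bag; and for every vertex, the bags containing it form a connected subtree. Here edge (8,4) lies in no bag, so the decomposition is invalid.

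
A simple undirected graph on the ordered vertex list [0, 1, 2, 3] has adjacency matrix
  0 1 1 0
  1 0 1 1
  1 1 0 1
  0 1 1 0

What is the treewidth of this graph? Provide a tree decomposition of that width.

Treewidth 2.
One optimal decomposition is:
Bags: B1 = {0, 1, 2}  B2 = {1, 2, 3}
Tree: B1–B2

Each bag holds 3 vertices, so the decomposition has width 2, which upper-bounds the treewidth. For the lower bound, the 3 vertices {0, 1, 2} are pairwise adjacent, and any tree decomposition puts a clique entirely inside one bag — forcing width ≥ 2. Combining the bounds, tw(G) = 2.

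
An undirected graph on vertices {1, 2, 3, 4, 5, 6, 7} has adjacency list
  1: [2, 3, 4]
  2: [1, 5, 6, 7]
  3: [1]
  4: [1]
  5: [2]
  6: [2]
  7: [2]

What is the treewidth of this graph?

A width-1 tree decomposition is:
Bags: B1 = {2, 5}  B2 = {1, 2}  B3 = {1, 3}  B4 = {2, 7}  B5 = {2, 6}  B6 = {1, 4}
Tree: B1–B2, B2–B3, B1–B4, B1–B5, B3–B6
Each bag holds 2 vertices, so the decomposition has width 1, which upper-bounds the treewidth. Since G has at least one edge (e.g. 2–5), it is not an edgeless graph, so tw(G) ≥ 1. The upper and lower bounds meet at 1, so that is the treewidth.

1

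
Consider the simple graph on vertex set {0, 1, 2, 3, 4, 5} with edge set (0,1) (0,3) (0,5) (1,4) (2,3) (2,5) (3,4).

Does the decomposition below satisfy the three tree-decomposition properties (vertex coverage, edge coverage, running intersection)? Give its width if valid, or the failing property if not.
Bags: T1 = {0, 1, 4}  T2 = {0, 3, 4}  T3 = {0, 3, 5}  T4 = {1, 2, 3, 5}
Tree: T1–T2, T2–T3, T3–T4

No — bags containing vertex 1 are not connected in the tree.

A tree decomposition must satisfy three properties: every vertex lies in some bag; for every edge, both endpoints lie together in some bag; and for every vertex, the bags containing it form a connected subtree. Here bags containing vertex 1 are not connected in the tree, so the decomposition is invalid.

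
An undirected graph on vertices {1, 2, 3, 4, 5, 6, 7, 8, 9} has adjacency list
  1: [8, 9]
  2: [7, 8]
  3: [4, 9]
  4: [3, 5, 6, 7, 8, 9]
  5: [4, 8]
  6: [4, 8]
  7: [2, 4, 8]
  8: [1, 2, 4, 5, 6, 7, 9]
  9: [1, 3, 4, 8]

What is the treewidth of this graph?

A width-2 tree decomposition is:
Bags: B1 = {4, 8, 9}  B2 = {4, 5, 8}  B3 = {4, 7, 8}  B4 = {4, 6, 8}  B5 = {1, 8, 9}  B6 = {3, 4, 9}  B7 = {2, 7, 8}
Tree: B1–B2, B1–B3, B3–B4, B1–B5, B1–B6, B3–B7
The largest bag has 3 vertices, giving width 2; this decomposition certifies tw(G) ≤ 2. For the lower bound, the 3 vertices {1, 8, 9} are pairwise adjacent, and any tree decomposition puts a clique entirely inside one bag — forcing width ≥ 2. The upper and lower bounds meet at 2, so that is the treewidth.

2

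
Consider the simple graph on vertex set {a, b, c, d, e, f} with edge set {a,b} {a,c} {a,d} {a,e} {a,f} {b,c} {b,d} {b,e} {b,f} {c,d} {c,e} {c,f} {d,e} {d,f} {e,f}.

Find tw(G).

A width-5 tree decomposition is:
Bags: B1 = {a, b, c, d, e, f}
Tree: (single bag)
With just one bag of size 6, the width is 6 − 1 = 5, so tw(G) ≤ 5. On the other hand G contains the 6-clique {a, b, c, d, e, f}. A clique must lie in a single bag of any decomposition, so no decomposition can have width below 5. Hence tw(G) = 5 exactly.

5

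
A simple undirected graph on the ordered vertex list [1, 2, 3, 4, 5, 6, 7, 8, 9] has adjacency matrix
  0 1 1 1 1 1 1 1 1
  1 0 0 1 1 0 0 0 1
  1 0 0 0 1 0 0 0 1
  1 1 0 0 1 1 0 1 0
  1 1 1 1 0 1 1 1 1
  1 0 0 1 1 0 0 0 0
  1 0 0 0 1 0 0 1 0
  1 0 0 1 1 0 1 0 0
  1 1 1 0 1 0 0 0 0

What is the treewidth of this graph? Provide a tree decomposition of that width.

Treewidth 3.
One such decomposition:
Bags: B1 = {1, 2, 4, 5}  B2 = {1, 4, 5, 6}  B3 = {1, 2, 5, 9}  B4 = {1, 4, 5, 8}  B5 = {1, 3, 5, 9}  B6 = {1, 5, 7, 8}
Tree: B1–B2, B1–B3, B2–B4, B3–B5, B4–B6

The largest bag has 4 vertices, giving width 3; this decomposition certifies tw(G) ≤ 3. For the lower bound, the 4 vertices {1, 2, 5, 9} are pairwise adjacent, and any tree decomposition puts a clique entirely inside one bag — forcing width ≥ 3. The upper and lower bounds meet at 3, so that is the treewidth.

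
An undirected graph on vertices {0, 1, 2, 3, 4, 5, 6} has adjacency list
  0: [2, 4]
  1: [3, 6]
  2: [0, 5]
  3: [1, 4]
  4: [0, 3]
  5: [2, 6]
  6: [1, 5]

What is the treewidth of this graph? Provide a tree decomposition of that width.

Each bag holds 3 vertices, so the decomposition has width 2, which upper-bounds the treewidth. For the lower bound, G contains the cycle 3–1–6–5–2–0–4–3, so G is not a forest; only forests have treewidth ≤ 1, hence tw(G) ≥ 2. Therefore the treewidth is 2.

Treewidth 2.
One such decomposition:
Bags: B1 = {1, 3, 6}  B2 = {3, 5, 6}  B3 = {2, 3, 5}  B4 = {0, 2, 3}  B5 = {0, 3, 4}
Tree: B1–B2, B2–B3, B3–B4, B4–B5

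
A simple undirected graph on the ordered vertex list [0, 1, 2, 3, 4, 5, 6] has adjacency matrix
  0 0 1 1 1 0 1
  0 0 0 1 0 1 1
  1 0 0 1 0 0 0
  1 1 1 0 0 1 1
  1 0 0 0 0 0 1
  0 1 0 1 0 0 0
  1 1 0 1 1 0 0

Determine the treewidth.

2

A width-2 tree decomposition is:
Bags: B1 = {1, 3, 5}  B2 = {1, 3, 6}  B3 = {0, 3, 6}  B4 = {0, 2, 3}  B5 = {0, 4, 6}
Tree: B1–B2, B2–B3, B3–B4, B3–B5
The largest bag has 3 vertices, giving width 2; this decomposition certifies tw(G) ≤ 2. On the other hand G contains the 3-clique {0, 2, 3}. A clique must lie in a single bag of any decomposition, so no decomposition can have width below 2. The upper and lower bounds meet at 2, so that is the treewidth.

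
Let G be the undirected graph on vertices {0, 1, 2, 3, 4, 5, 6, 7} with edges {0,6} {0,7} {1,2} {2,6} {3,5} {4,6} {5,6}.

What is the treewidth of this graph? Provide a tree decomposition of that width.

Each bag holds 2 vertices, so the decomposition has width 1, which upper-bounds the treewidth. Since G has at least one edge (e.g. 5–6), it is not an edgeless graph, so tw(G) ≥ 1. Combining the bounds, tw(G) = 1.

Treewidth 1.
Bags: B1 = {5, 6}  B2 = {2, 6}  B3 = {1, 2}  B4 = {0, 6}  B5 = {3, 5}  B6 = {4, 6}  B7 = {0, 7}
Tree: B1–B2, B2–B3, B1–B4, B1–B5, B4–B6, B4–B7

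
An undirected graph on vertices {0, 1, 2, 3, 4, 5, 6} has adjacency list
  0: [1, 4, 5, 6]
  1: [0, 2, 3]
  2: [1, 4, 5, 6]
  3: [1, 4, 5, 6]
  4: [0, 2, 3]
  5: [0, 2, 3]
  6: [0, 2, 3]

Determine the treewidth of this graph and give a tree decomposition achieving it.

Treewidth 3.
One optimal decomposition is:
Bags: B1 = {0, 2, 3, 4}  B2 = {0, 2, 3, 5}  B3 = {0, 2, 3, 6}  B4 = {0, 1, 2, 3}
Tree: B1–B2, B2–B3, B3–B4

Each bag holds 4 vertices, so the decomposition has width 3, which upper-bounds the treewidth. For the lower bound: the 4 vertex sets {2,4}, {0,5}, {3}, {6} are disjoint, each induces a connected subgraph, and every pair is joined by at least one edge of G. Contracting each set to a single vertex therefore yields K_{4} as a minor, and since treewidth is minor-monotone, tw(G) ≥ tw(K_{4}) = 3. Hence tw(G) = 3 exactly.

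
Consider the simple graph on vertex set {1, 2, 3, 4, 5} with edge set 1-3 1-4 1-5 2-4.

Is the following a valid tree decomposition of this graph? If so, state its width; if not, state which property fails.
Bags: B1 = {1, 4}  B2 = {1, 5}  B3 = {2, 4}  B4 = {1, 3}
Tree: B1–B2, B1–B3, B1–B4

Yes; width 1.

Checking the three conditions: (i) the bags cover all of {1, 2, 3, 4, 5}; (ii) for each edge, some bag contains both endpoints; (iii) the bags containing any fixed vertex form a subtree. All hold, so the decomposition is valid with width 2 − 1 = 1.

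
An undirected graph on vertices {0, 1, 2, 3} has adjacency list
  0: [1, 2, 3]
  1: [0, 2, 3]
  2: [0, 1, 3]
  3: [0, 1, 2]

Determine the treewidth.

3

A width-3 tree decomposition is:
Bags: B1 = {0, 1, 2, 3}
Tree: (single bag)
With just one bag of size 4, the width is 4 − 1 = 3, so tw(G) ≤ 3. For the lower bound, the 4 vertices {0, 1, 2, 3} are pairwise adjacent, and any tree decomposition puts a clique entirely inside one bag — forcing width ≥ 3. Therefore the treewidth is 3.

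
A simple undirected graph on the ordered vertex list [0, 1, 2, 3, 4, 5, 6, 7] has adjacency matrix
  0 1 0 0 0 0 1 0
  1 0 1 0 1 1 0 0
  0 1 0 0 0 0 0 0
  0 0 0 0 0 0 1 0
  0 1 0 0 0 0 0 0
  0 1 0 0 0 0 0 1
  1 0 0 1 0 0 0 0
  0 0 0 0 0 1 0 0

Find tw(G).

A width-1 tree decomposition is:
Bags: B1 = {1, 5}  B2 = {0, 1}  B3 = {0, 6}  B4 = {5, 7}  B5 = {1, 2}  B6 = {1, 4}  B7 = {3, 6}
Tree: B1–B2, B2–B3, B1–B4, B1–B5, B5–B6, B3–B7
Each bag holds 2 vertices, so the decomposition has width 1, which upper-bounds the treewidth. Any graph with an edge has treewidth ≥ 1, and G has the edge 5–1. Combining the bounds, tw(G) = 1.

1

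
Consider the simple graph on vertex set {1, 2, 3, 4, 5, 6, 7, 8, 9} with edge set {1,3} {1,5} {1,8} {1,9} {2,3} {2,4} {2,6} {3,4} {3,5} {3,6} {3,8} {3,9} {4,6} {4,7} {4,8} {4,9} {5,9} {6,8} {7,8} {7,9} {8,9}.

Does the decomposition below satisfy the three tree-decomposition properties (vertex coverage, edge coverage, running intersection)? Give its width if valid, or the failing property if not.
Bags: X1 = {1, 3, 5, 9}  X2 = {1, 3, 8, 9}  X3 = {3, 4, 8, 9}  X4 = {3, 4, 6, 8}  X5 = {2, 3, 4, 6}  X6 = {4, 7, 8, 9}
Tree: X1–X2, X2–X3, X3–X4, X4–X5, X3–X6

Yes; width 3.

Vertex coverage: the bags together contain {1, 2, 3, 4, 5, 6, 7, 8, 9}, the full vertex set. Edge coverage: each edge of G has both endpoints in at least one bag. Running intersection: for every vertex, the bags containing it form a connected subtree. All three properties hold, so this is a valid tree decomposition of width max|bag| − 1 = 3, and hence tw(G) ≤ 3.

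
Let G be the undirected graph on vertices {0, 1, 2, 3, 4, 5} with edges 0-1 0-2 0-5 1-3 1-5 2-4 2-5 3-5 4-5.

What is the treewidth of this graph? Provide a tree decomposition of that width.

Treewidth 2.
One optimal decomposition is:
Bags: B1 = {0, 2, 5}  B2 = {0, 1, 5}  B3 = {1, 3, 5}  B4 = {2, 4, 5}
Tree: B1–B2, B2–B3, B1–B4

Every bag has size at most 3, so the width is 3 − 1 = 2 and tw(G) ≤ 2. For the lower bound, the 3 vertices {0, 1, 5} are pairwise adjacent, and any tree decomposition puts a clique entirely inside one bag — forcing width ≥ 2. The upper and lower bounds meet at 2, so that is the treewidth.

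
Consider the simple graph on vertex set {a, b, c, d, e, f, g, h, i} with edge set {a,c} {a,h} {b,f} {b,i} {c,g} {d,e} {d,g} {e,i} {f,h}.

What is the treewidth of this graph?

A width-2 tree decomposition is:
Bags: B1 = {d, e, g}  B2 = {e, g, i}  B3 = {b, g, i}  B4 = {b, f, g}  B5 = {f, g, h}  B6 = {a, g, h}  B7 = {a, c, g}
Tree: B1–B2, B2–B3, B3–B4, B4–B5, B5–B6, B6–B7
The largest bag has 3 vertices, giving width 2; this decomposition certifies tw(G) ≤ 2. The edges g–d–e–i–b–f–h–a–c–g form a cycle, so G is not a tree and its treewidth is at least 2. Therefore the treewidth is 2.

2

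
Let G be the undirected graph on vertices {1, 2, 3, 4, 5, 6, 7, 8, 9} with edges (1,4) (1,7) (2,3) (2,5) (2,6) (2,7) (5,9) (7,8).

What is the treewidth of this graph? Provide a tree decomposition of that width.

The largest bag has 2 vertices, giving width 1; this decomposition certifies tw(G) ≤ 1. G has an edge, so its treewidth is at least 1. The upper and lower bounds meet at 1, so that is the treewidth.

Treewidth 1.
One optimal decomposition is:
Bags: B1 = {2, 6}  B2 = {2, 5}  B3 = {2, 7}  B4 = {7, 8}  B5 = {2, 3}  B6 = {1, 7}  B7 = {5, 9}  B8 = {1, 4}
Tree: B1–B2, B1–B3, B3–B4, B2–B5, B4–B6, B2–B7, B6–B8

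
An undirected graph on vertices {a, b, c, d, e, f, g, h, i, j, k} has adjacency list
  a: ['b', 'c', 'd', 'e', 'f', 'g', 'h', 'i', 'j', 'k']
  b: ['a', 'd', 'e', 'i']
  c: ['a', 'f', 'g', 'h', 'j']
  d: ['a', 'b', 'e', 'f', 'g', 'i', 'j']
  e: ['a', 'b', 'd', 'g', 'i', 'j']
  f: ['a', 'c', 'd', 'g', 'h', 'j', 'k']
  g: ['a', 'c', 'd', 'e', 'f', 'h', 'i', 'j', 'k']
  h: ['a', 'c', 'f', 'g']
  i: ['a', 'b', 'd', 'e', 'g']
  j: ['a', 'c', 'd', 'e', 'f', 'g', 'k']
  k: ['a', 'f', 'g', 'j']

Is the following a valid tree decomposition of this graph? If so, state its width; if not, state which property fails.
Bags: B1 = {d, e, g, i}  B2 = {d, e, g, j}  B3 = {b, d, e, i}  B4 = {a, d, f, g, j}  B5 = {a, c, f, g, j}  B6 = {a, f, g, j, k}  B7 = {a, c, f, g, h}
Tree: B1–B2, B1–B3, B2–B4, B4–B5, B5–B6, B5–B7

No — edge (a,i) lies in no bag.

A tree decomposition must satisfy three properties: every vertex lies in some bag; for every edge, both endpoints lie together in some bag; and for every vertex, the bags containing it form a connected subtree. Here edge (a,i) lies in no bag, so the decomposition is invalid.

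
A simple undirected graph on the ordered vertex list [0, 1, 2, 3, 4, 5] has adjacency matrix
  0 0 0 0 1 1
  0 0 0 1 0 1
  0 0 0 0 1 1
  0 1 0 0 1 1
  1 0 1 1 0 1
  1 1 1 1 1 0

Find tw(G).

2

A width-2 tree decomposition is:
Bags: B1 = {2, 4, 5}  B2 = {3, 4, 5}  B3 = {0, 4, 5}  B4 = {1, 3, 5}
Tree: B1–B2, B2–B3, B2–B4
The largest bag has 3 vertices, giving width 2; this decomposition certifies tw(G) ≤ 2. For the lower bound, the 3 vertices {1, 3, 5} are pairwise adjacent, and any tree decomposition puts a clique entirely inside one bag — forcing width ≥ 2. Hence tw(G) = 2 exactly.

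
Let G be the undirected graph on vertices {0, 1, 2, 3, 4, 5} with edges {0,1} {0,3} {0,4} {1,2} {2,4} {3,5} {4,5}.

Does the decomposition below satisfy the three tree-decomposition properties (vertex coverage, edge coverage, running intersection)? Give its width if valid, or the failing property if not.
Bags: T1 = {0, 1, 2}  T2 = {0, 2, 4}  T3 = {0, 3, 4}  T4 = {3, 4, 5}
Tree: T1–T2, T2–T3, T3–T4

Yes; width 2.

Checking the three conditions: (i) the bags cover all of {0, 1, 2, 3, 4, 5}; (ii) for each edge, some bag contains both endpoints; (iii) the bags containing any fixed vertex form a subtree. All hold, so the decomposition is valid with width 3 − 1 = 2.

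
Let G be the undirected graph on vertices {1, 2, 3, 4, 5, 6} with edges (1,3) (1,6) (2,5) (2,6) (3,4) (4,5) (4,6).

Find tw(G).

2

A width-2 tree decomposition is:
Bags: B1 = {2, 5, 6}  B2 = {4, 5, 6}  B3 = {1, 4, 6}  B4 = {1, 3, 4}
Tree: B1–B2, B2–B3, B3–B4
Every bag has size at most 3, so the width is 3 − 1 = 2 and tw(G) ≤ 2. For the lower bound, G contains the cycle 2–5–4–6–2, so G is not a forest; only forests have treewidth ≤ 1, hence tw(G) ≥ 2. Combining the bounds, tw(G) = 2.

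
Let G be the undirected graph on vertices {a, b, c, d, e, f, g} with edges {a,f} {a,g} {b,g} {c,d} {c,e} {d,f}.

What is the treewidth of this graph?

A width-1 tree decomposition is:
Bags: B1 = {c, e}  B2 = {c, d}  B3 = {d, f}  B4 = {a, f}  B5 = {a, g}  B6 = {b, g}
Tree: B1–B2, B2–B3, B3–B4, B4–B5, B5–B6
The largest bag has 2 vertices, giving width 1; this decomposition certifies tw(G) ≤ 1. Since G has at least one edge (e.g. e–c), it is not an edgeless graph, so tw(G) ≥ 1. The upper and lower bounds meet at 1, so that is the treewidth.

1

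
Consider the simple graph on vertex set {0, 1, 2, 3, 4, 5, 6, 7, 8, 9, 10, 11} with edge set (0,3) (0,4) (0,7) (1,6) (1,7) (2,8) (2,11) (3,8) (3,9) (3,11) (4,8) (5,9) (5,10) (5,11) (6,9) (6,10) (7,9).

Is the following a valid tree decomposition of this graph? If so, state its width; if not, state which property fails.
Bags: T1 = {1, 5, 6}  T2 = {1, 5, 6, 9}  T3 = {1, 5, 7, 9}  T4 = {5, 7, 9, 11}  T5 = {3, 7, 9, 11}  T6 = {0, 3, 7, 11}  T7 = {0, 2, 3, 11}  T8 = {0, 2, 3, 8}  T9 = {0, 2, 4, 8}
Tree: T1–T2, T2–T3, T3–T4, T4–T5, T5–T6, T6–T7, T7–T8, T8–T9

A tree decomposition must satisfy three properties: every vertex lies in some bag; for every edge, both endpoints lie together in some bag; and for every vertex, the bags containing it form a connected subtree. Here vertex 10 appears in no bag, so the decomposition is invalid.

No — vertex 10 appears in no bag.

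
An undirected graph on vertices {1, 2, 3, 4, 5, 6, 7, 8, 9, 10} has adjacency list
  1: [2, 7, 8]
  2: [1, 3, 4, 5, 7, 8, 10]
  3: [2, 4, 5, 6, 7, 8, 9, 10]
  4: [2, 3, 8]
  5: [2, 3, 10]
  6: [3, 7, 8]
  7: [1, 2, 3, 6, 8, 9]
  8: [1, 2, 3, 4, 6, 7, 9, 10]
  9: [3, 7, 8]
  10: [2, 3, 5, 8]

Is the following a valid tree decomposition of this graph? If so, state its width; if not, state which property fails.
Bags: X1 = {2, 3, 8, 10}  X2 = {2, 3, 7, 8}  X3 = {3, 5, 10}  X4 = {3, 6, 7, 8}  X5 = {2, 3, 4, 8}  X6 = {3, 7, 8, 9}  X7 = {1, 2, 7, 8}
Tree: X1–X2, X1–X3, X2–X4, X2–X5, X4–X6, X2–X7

No — edge (2,5) lies in no bag.

A tree decomposition must satisfy three properties: every vertex lies in some bag; for every edge, both endpoints lie together in some bag; and for every vertex, the bags containing it form a connected subtree. Here edge (2,5) lies in no bag, so the decomposition is invalid.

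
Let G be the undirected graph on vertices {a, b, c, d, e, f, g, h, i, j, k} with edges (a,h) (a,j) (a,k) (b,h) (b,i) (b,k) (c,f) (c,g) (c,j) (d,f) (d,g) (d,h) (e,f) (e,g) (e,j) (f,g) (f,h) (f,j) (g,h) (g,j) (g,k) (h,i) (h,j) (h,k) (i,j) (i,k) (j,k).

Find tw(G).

A width-3 tree decomposition is:
Bags: B1 = {f, g, h, j}  B2 = {g, h, j, k}  B3 = {d, f, g, h}  B4 = {h, i, j, k}  B5 = {a, h, j, k}  B6 = {e, f, g, j}  B7 = {c, f, g, j}  B8 = {b, h, i, k}
Tree: B1–B2, B1–B3, B2–B4, B4–B5, B1–B6, B1–B7, B4–B8
Each bag holds 4 vertices, so the decomposition has width 3, which upper-bounds the treewidth. Conversely, {e, f, g, j} is a clique of size 4, and the vertices of any clique must share a bag in every tree decomposition; so some bag has ≥ 4 vertices and tw(G) ≥ 3. Combining the bounds, tw(G) = 3.

3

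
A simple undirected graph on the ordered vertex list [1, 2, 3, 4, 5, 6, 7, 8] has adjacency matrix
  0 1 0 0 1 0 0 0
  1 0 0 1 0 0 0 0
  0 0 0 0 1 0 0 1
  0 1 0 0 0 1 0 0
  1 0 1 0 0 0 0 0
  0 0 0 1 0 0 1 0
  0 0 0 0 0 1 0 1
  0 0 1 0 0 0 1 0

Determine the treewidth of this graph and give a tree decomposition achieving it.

Treewidth 2.
Bags: B1 = {3, 5, 8}  B2 = {5, 7, 8}  B3 = {5, 6, 7}  B4 = {4, 5, 6}  B5 = {2, 4, 5}  B6 = {1, 2, 5}
Tree: B1–B2, B2–B3, B3–B4, B4–B5, B5–B6

Every bag has size at most 3, so the width is 3 − 1 = 2 and tw(G) ≤ 2. Since 5–3–8–7–6–4–2–1–5 is a cycle in G, G is not acyclic. Forests are exactly the graphs of treewidth ≤ 1, so tw(G) ≥ 2. The upper and lower bounds meet at 2, so that is the treewidth.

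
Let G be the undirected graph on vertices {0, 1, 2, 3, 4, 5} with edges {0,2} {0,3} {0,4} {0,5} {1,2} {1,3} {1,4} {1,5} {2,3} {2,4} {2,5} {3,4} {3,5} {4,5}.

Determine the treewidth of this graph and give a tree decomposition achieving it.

Each bag holds 5 vertices, so the decomposition has width 4, which upper-bounds the treewidth. Conversely, {0, 2, 3, 4, 5} is a clique of size 5, and the vertices of any clique must share a bag in every tree decomposition; so some bag has ≥ 5 vertices and tw(G) ≥ 4. Hence tw(G) = 4 exactly.

Treewidth 4.
Bags: B1 = {0, 2, 3, 4, 5}  B2 = {1, 2, 3, 4, 5}
Tree: B1–B2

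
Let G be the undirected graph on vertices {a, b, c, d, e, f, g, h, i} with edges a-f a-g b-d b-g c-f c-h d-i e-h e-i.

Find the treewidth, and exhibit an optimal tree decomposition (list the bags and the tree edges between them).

Each bag holds 3 vertices, so the decomposition has width 2, which upper-bounds the treewidth. For the lower bound, G contains the cycle c–f–a–g–b–d–i–e–h–c, so G is not a forest; only forests have treewidth ≤ 1, hence tw(G) ≥ 2. The upper and lower bounds meet at 2, so that is the treewidth.

Treewidth 2.
One optimal decomposition is:
Bags: B1 = {a, c, f}  B2 = {a, c, g}  B3 = {b, c, g}  B4 = {b, c, d}  B5 = {c, d, i}  B6 = {c, e, i}  B7 = {c, e, h}
Tree: B1–B2, B2–B3, B3–B4, B4–B5, B5–B6, B6–B7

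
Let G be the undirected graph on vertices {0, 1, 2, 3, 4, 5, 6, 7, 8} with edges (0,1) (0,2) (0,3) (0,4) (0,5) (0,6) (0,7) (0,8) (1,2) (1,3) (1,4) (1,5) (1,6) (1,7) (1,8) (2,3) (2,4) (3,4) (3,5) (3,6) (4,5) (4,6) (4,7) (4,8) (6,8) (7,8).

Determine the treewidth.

A width-4 tree decomposition is:
Bags: B1 = {0, 1, 3, 4, 6}  B2 = {0, 1, 4, 6, 8}  B3 = {0, 1, 4, 7, 8}  B4 = {0, 1, 3, 4, 5}  B5 = {0, 1, 2, 3, 4}
Tree: B1–B2, B2–B3, B1–B4, B1–B5
The largest bag has 5 vertices, giving width 4; this decomposition certifies tw(G) ≤ 4. On the other hand G contains the 5-clique {0, 1, 4, 6, 8}. A clique must lie in a single bag of any decomposition, so no decomposition can have width below 4. Combining the bounds, tw(G) = 4.

4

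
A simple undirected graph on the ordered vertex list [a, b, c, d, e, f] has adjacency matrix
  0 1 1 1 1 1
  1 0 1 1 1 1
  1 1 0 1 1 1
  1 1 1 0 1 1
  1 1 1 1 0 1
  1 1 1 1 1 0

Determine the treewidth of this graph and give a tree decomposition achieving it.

Treewidth 5.
One such decomposition:
Bags: B1 = {a, b, c, d, e, f}
Tree: (single bag)

With just one bag of size 6, the width is 6 − 1 = 5, so tw(G) ≤ 5. Conversely, {a, b, c, d, e, f} is a clique of size 6, and the vertices of any clique must share a bag in every tree decomposition; so some bag has ≥ 6 vertices and tw(G) ≥ 5. The upper and lower bounds meet at 5, so that is the treewidth.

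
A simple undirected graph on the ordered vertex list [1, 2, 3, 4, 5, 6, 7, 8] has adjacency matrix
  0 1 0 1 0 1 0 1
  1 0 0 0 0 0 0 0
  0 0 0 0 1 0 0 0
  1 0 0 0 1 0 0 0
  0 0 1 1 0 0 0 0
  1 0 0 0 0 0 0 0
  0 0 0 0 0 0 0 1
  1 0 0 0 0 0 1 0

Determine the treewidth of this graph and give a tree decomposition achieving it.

Treewidth 1.
One such decomposition:
Bags: B1 = {1, 4}  B2 = {4, 5}  B3 = {1, 2}  B4 = {1, 8}  B5 = {3, 5}  B6 = {1, 6}  B7 = {7, 8}
Tree: B1–B2, B1–B3, B3–B4, B2–B5, B3–B6, B4–B7

Each bag holds 2 vertices, so the decomposition has width 1, which upper-bounds the treewidth. G has an edge, so its treewidth is at least 1. Therefore the treewidth is 1.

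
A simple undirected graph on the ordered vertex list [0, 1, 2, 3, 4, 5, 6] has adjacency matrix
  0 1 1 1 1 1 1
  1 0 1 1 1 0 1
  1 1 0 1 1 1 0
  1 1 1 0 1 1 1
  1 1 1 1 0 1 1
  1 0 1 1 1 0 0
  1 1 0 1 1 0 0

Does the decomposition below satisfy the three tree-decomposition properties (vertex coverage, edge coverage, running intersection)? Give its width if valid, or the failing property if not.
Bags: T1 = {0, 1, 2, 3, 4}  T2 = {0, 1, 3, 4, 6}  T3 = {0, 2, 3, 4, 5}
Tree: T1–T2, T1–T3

Every vertex of G appears in some bag (union = {0, 1, 2, 3, 4, 5, 6}); every edge is covered by a bag; and for each vertex v the set of bags containing v is connected in the bag tree. The decomposition is therefore valid. The largest bag has 5 vertices, so the width is 4.

Yes; width 4.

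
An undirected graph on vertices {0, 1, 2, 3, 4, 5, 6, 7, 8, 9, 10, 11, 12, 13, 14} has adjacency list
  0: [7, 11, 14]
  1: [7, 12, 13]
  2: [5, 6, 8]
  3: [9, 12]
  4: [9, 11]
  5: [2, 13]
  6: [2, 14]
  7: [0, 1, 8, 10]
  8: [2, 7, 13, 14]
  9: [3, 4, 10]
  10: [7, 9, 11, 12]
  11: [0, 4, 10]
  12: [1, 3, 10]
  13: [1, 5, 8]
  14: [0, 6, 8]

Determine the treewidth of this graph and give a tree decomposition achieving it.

Each bag holds 4 vertices, so the decomposition has width 3, which upper-bounds the treewidth. For the lower bound: the 4 vertex sets {2,5,6}, {14}, {8}, {0,1,7,13} are disjoint, each induces a connected subgraph, and every pair is joined by at least one edge of G. Contracting each set to a single vertex therefore yields K_{4} as a minor, and since treewidth is minor-monotone, tw(G) ≥ tw(K_{4}) = 3. The upper and lower bounds meet at 3, so that is the treewidth.

Treewidth 3.
One such decomposition:
Bags: B1 = {2, 5, 6, 14}  B2 = {2, 5, 8, 14}  B3 = {5, 8, 13, 14}  B4 = {0, 8, 13, 14}  B5 = {0, 7, 8, 13}  B6 = {0, 1, 7, 13}  B7 = {0, 1, 7, 11}  B8 = {1, 7, 10, 11}  B9 = {1, 10, 11, 12}  B10 = {4, 10, 11, 12}  B11 = {4, 9, 10, 12}  B12 = {3, 4, 9, 12}
Tree: B1–B2, B2–B3, B3–B4, B4–B5, B5–B6, B6–B7, B7–B8, B8–B9, B9–B10, B10–B11, B11–B12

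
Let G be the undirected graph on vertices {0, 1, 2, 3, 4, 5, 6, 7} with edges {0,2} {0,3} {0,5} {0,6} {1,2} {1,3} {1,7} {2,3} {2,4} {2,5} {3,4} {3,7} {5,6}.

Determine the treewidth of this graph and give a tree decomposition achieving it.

Treewidth 2.
One optimal decomposition is:
Bags: B1 = {0, 2, 3}  B2 = {1, 2, 3}  B3 = {0, 2, 5}  B4 = {0, 5, 6}  B5 = {1, 3, 7}  B6 = {2, 3, 4}
Tree: B1–B2, B1–B3, B3–B4, B2–B5, B2–B6

Each bag holds 3 vertices, so the decomposition has width 2, which upper-bounds the treewidth. For the lower bound, the 3 vertices {0, 2, 3} are pairwise adjacent, and any tree decomposition puts a clique entirely inside one bag — forcing width ≥ 2. The upper and lower bounds meet at 2, so that is the treewidth.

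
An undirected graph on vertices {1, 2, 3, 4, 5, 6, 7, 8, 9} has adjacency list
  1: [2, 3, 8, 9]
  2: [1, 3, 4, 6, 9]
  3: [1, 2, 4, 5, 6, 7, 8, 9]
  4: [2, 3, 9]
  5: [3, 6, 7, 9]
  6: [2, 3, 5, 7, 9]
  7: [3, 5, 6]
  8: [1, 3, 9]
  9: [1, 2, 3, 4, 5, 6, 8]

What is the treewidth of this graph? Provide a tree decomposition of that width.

The largest bag has 4 vertices, giving width 3; this decomposition certifies tw(G) ≤ 3. Conversely, {1, 3, 8, 9} is a clique of size 4, and the vertices of any clique must share a bag in every tree decomposition; so some bag has ≥ 4 vertices and tw(G) ≥ 3. The upper and lower bounds meet at 3, so that is the treewidth.

Treewidth 3.
One such decomposition:
Bags: B1 = {1, 2, 3, 9}  B2 = {2, 3, 6, 9}  B3 = {2, 3, 4, 9}  B4 = {3, 5, 6, 9}  B5 = {3, 5, 6, 7}  B6 = {1, 3, 8, 9}
Tree: B1–B2, B2–B3, B2–B4, B4–B5, B1–B6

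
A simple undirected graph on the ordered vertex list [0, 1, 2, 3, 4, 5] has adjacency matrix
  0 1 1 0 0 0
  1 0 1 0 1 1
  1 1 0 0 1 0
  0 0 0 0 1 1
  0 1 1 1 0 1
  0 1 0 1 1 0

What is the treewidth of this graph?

A width-2 tree decomposition is:
Bags: B1 = {1, 4, 5}  B2 = {1, 2, 4}  B3 = {0, 1, 2}  B4 = {3, 4, 5}
Tree: B1–B2, B2–B3, B1–B4
Every bag has size at most 3, so the width is 3 − 1 = 2 and tw(G) ≤ 2. On the other hand G contains the 3-clique {0, 1, 2}. A clique must lie in a single bag of any decomposition, so no decomposition can have width below 2. The upper and lower bounds meet at 2, so that is the treewidth.

2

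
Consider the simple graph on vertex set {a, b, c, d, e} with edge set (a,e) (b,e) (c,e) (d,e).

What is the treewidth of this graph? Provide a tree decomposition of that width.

Each bag holds 2 vertices, so the decomposition has width 1, which upper-bounds the treewidth. G has an edge, so its treewidth is at least 1. Hence tw(G) = 1 exactly.

Treewidth 1.
One optimal decomposition is:
Bags: B1 = {a, e}  B2 = {c, e}  B3 = {d, e}  B4 = {b, e}
Tree: B1–B2, B2–B3, B2–B4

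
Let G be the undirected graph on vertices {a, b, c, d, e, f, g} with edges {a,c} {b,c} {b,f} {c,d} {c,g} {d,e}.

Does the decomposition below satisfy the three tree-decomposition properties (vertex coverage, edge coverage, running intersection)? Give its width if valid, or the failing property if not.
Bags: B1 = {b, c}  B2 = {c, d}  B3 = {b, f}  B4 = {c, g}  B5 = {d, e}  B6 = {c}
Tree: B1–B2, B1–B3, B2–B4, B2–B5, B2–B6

No — vertex a appears in no bag.

A tree decomposition must satisfy three properties: every vertex lies in some bag; for every edge, both endpoints lie together in some bag; and for every vertex, the bags containing it form a connected subtree. Here vertex a appears in no bag, so the decomposition is invalid.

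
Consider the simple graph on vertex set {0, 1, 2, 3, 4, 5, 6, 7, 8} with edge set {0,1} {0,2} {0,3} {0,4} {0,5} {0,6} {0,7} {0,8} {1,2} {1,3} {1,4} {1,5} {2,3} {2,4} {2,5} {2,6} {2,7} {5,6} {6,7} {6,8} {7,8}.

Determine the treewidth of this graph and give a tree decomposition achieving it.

Each bag holds 4 vertices, so the decomposition has width 3, which upper-bounds the treewidth. On the other hand G contains the 4-clique {0, 6, 7, 8}. A clique must lie in a single bag of any decomposition, so no decomposition can have width below 3. Therefore the treewidth is 3.

Treewidth 3.
One such decomposition:
Bags: B1 = {0, 1, 2, 4}  B2 = {0, 1, 2, 5}  B3 = {0, 1, 2, 3}  B4 = {0, 2, 5, 6}  B5 = {0, 2, 6, 7}  B6 = {0, 6, 7, 8}
Tree: B1–B2, B2–B3, B2–B4, B4–B5, B5–B6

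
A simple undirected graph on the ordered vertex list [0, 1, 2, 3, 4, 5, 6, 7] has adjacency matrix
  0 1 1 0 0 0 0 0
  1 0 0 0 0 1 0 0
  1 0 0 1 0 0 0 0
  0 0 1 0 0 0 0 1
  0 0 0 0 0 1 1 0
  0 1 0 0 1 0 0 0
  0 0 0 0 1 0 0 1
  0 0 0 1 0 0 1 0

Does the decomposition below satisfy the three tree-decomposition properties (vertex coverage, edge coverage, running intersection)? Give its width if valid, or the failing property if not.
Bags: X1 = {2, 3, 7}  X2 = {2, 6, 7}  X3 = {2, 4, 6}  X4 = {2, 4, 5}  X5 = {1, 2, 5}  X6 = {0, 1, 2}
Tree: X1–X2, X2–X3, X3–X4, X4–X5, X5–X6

Checking the three conditions: (i) the bags cover all of {0, 1, 2, 3, 4, 5, 6, 7}; (ii) for each edge, some bag contains both endpoints; (iii) the bags containing any fixed vertex form a subtree. All hold, so the decomposition is valid with width 3 − 1 = 2.

Yes; width 2.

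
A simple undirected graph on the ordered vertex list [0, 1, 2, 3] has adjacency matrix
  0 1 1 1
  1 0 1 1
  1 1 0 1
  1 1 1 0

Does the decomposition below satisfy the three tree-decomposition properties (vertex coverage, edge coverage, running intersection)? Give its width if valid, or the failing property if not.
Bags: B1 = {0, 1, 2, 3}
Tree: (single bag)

Yes; width 3.

Vertex coverage: the bags together contain {0, 1, 2, 3}, the full vertex set. Edge coverage: each edge of G has both endpoints in at least one bag. Running intersection: for every vertex, the bags containing it form a connected subtree. All three properties hold, so this is a valid tree decomposition of width max|bag| − 1 = 3, and hence tw(G) ≤ 3.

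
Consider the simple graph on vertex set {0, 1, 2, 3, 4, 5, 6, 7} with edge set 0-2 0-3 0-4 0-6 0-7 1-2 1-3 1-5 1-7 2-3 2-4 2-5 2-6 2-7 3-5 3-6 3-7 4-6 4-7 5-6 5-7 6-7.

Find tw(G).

A width-4 tree decomposition is:
Bags: B1 = {2, 3, 5, 6, 7}  B2 = {0, 2, 3, 6, 7}  B3 = {0, 2, 4, 6, 7}  B4 = {1, 2, 3, 5, 7}
Tree: B1–B2, B2–B3, B1–B4
The largest bag has 5 vertices, giving width 4; this decomposition certifies tw(G) ≤ 4. For the lower bound, the 5 vertices {0, 2, 3, 6, 7} are pairwise adjacent, and any tree decomposition puts a clique entirely inside one bag — forcing width ≥ 4. Therefore the treewidth is 4.

4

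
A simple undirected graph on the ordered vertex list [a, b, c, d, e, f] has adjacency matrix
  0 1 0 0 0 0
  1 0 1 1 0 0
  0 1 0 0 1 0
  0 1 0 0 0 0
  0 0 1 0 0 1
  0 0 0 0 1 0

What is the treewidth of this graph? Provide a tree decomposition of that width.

Treewidth 1.
Bags: B1 = {b, d}  B2 = {b, c}  B3 = {a, b}  B4 = {c, e}  B5 = {e, f}
Tree: B1–B2, B1–B3, B2–B4, B4–B5

Every bag has size at most 2, so the width is 2 − 1 = 1 and tw(G) ≤ 1. G has an edge, so its treewidth is at least 1. Combining the bounds, tw(G) = 1.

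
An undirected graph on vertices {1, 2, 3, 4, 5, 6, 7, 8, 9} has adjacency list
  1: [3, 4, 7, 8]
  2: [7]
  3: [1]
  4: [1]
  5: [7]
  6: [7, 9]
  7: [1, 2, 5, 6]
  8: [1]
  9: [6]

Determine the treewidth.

A width-1 tree decomposition is:
Bags: B1 = {5, 7}  B2 = {6, 7}  B3 = {1, 7}  B4 = {1, 4}  B5 = {1, 3}  B6 = {6, 9}  B7 = {1, 8}  B8 = {2, 7}
Tree: B1–B2, B1–B3, B3–B4, B3–B5, B2–B6, B5–B7, B2–B8
The largest bag has 2 vertices, giving width 1; this decomposition certifies tw(G) ≤ 1. Any graph with an edge has treewidth ≥ 1, and G has the edge 5–7. The upper and lower bounds meet at 1, so that is the treewidth.

1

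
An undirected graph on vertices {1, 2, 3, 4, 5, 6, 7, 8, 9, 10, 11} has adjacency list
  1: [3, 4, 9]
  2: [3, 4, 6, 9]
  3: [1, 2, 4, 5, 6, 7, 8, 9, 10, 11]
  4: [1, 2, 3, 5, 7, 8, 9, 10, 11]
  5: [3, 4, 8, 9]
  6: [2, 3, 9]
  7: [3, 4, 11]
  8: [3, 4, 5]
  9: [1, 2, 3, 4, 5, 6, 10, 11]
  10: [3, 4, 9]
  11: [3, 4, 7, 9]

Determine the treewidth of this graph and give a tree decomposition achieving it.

Each bag holds 4 vertices, so the decomposition has width 3, which upper-bounds the treewidth. For the lower bound, the 4 vertices {3, 4, 5, 8} are pairwise adjacent, and any tree decomposition puts a clique entirely inside one bag — forcing width ≥ 3. The upper and lower bounds meet at 3, so that is the treewidth.

Treewidth 3.
One optimal decomposition is:
Bags: B1 = {3, 4, 5, 9}  B2 = {2, 3, 4, 9}  B3 = {3, 4, 9, 11}  B4 = {3, 4, 9, 10}  B5 = {2, 3, 6, 9}  B6 = {1, 3, 4, 9}  B7 = {3, 4, 5, 8}  B8 = {3, 4, 7, 11}
Tree: B1–B2, B1–B3, B2–B4, B2–B5, B4–B6, B1–B7, B3–B8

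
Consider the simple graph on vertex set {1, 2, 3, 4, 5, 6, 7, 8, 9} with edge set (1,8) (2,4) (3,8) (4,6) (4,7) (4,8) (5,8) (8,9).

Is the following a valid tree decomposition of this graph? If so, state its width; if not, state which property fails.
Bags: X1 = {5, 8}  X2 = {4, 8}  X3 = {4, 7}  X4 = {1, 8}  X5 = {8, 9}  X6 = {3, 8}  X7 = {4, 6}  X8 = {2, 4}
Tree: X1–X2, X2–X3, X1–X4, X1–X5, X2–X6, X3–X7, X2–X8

Yes; width 1.

Vertex coverage: the bags together contain {1, 2, 3, 4, 5, 6, 7, 8, 9}, the full vertex set. Edge coverage: each edge of G has both endpoints in at least one bag. Running intersection: for every vertex, the bags containing it form a connected subtree. All three properties hold, so this is a valid tree decomposition of width max|bag| − 1 = 1, and hence tw(G) ≤ 1.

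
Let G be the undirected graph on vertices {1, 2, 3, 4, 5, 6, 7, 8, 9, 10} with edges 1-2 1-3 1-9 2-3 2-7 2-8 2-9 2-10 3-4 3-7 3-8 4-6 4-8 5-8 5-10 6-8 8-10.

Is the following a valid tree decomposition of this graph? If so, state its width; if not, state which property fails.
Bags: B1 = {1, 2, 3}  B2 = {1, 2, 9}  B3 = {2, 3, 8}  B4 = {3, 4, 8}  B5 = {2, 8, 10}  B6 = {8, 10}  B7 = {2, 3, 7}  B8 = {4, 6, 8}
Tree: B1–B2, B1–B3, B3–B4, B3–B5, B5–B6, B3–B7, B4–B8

A tree decomposition must satisfy three properties: every vertex lies in some bag; for every edge, both endpoints lie together in some bag; and for every vertex, the bags containing it form a connected subtree. Here vertex 5 appears in no bag, so the decomposition is invalid.

No — vertex 5 appears in no bag.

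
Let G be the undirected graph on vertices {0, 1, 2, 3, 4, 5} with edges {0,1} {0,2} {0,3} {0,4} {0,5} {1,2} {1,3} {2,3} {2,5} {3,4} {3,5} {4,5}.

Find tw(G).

A width-3 tree decomposition is:
Bags: B1 = {0, 1, 2, 3}  B2 = {0, 2, 3, 5}  B3 = {0, 3, 4, 5}
Tree: B1–B2, B2–B3
Each bag holds 4 vertices, so the decomposition has width 3, which upper-bounds the treewidth. On the other hand G contains the 4-clique {0, 1, 2, 3}. A clique must lie in a single bag of any decomposition, so no decomposition can have width below 3. Combining the bounds, tw(G) = 3.

3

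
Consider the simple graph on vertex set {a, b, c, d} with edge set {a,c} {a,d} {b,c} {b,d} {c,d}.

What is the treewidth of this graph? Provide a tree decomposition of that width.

Each bag holds 3 vertices, so the decomposition has width 2, which upper-bounds the treewidth. Conversely, {a, c, d} is a clique of size 3, and the vertices of any clique must share a bag in every tree decomposition; so some bag has ≥ 3 vertices and tw(G) ≥ 2. The upper and lower bounds meet at 2, so that is the treewidth.

Treewidth 2.
One optimal decomposition is:
Bags: B1 = {a, c, d}  B2 = {b, c, d}
Tree: B1–B2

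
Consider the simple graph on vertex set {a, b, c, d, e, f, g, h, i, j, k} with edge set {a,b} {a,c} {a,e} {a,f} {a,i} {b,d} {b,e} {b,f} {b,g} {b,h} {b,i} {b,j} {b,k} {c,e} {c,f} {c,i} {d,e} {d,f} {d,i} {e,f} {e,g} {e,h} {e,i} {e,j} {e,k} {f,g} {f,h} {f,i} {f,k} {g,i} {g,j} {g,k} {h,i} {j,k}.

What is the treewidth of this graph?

A width-4 tree decomposition is:
Bags: B1 = {b, e, f, h, i}  B2 = {b, d, e, f, i}  B3 = {b, e, f, g, i}  B4 = {a, b, e, f, i}  B5 = {b, e, f, g, k}  B6 = {a, c, e, f, i}  B7 = {b, e, g, j, k}
Tree: B1–B2, B1–B3, B1–B4, B3–B5, B4–B6, B5–B7
The largest bag has 5 vertices, giving width 4; this decomposition certifies tw(G) ≤ 4. Conversely, {b, e, g, j, k} is a clique of size 5, and the vertices of any clique must share a bag in every tree decomposition; so some bag has ≥ 5 vertices and tw(G) ≥ 4. Combining the bounds, tw(G) = 4.

4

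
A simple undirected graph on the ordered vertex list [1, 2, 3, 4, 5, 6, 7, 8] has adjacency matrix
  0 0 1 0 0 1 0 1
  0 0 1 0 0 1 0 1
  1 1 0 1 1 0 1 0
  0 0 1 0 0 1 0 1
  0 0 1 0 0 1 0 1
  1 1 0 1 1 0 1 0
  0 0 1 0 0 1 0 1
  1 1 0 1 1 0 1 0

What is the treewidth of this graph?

3

A width-3 tree decomposition is:
Bags: B1 = {3, 5, 6, 8}  B2 = {3, 4, 6, 8}  B3 = {3, 6, 7, 8}  B4 = {1, 3, 6, 8}  B5 = {2, 3, 6, 8}
Tree: B1–B2, B2–B3, B3–B4, B4–B5
Every bag has size at most 4, so the width is 4 − 1 = 3 and tw(G) ≤ 3. For the lower bound: the 4 vertex sets {3,5}, {4,6}, {8}, {7} are disjoint, each induces a connected subgraph, and every pair is joined by at least one edge of G. Contracting each set to a single vertex therefore yields K_{4} as a minor, and since treewidth is minor-monotone, tw(G) ≥ tw(K_{4}) = 3. Combining the bounds, tw(G) = 3.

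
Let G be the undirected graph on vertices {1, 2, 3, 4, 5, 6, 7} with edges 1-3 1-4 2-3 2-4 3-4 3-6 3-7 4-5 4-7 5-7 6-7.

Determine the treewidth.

A width-2 tree decomposition is:
Bags: B1 = {3, 4, 7}  B2 = {1, 3, 4}  B3 = {3, 6, 7}  B4 = {4, 5, 7}  B5 = {2, 3, 4}
Tree: B1–B2, B1–B3, B1–B4, B1–B5
Every bag has size at most 3, so the width is 3 − 1 = 2 and tw(G) ≤ 2. Conversely, {1, 3, 4} is a clique of size 3, and the vertices of any clique must share a bag in every tree decomposition; so some bag has ≥ 3 vertices and tw(G) ≥ 2. Hence tw(G) = 2 exactly.

2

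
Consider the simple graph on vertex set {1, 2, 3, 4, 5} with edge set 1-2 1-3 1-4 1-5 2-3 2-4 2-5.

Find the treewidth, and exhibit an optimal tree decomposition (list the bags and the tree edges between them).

Treewidth 2.
Bags: B1 = {1, 2, 5}  B2 = {1, 2, 3}  B3 = {1, 2, 4}
Tree: B1–B2, B1–B3

Every bag has size at most 3, so the width is 3 − 1 = 2 and tw(G) ≤ 2. Conversely, {1, 2, 3} is a clique of size 3, and the vertices of any clique must share a bag in every tree decomposition; so some bag has ≥ 3 vertices and tw(G) ≥ 2. The upper and lower bounds meet at 2, so that is the treewidth.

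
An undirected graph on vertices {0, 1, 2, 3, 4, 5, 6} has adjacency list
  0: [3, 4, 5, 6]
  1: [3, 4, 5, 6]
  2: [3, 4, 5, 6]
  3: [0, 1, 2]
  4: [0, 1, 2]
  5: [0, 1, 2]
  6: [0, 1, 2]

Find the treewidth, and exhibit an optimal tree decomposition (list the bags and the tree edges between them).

Treewidth 3.
One optimal decomposition is:
Bags: B1 = {0, 1, 2, 5}  B2 = {0, 1, 2, 4}  B3 = {0, 1, 2, 6}  B4 = {0, 1, 2, 3}
Tree: B1–B2, B2–B3, B3–B4

Every bag has size at most 4, so the width is 4 − 1 = 3 and tw(G) ≤ 3. For the lower bound: the 4 vertex sets {0,5}, {2,4}, {1}, {6} are disjoint, each induces a connected subgraph, and every pair is joined by at least one edge of G. Contracting each set to a single vertex therefore yields K_{4} as a minor, and since treewidth is minor-monotone, tw(G) ≥ tw(K_{4}) = 3. Therefore the treewidth is 3.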